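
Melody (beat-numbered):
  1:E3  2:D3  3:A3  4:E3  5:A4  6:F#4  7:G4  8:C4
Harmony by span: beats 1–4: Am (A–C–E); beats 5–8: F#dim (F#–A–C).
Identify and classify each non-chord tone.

The harmony at that moment is A minor triad (A, C, E); D3 is not a chord tone.
It is approached by step down from E3 and left by leap up to A3.
Step in, leap out — an escape tone.
The harmony at that moment is F# diminished triad (F#, A, C); G4 is not a chord tone.
It is approached by step up from F#4 and left by leap down to C4.
Step in, leap out — an escape tone.

D3 (beat 2) — escape tone; G4 (beat 7) — escape tone.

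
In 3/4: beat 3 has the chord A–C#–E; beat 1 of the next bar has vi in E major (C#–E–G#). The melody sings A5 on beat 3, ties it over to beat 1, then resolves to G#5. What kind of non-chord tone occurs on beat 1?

The harmony at that moment is C# minor triad (C#, E, G#); A5 is not a chord tone.
It is held over (the same pitch as the preceding A5) and left by step down to G#5.
Held over from the previous chord and resolving down by step — a suspension.

Suspension.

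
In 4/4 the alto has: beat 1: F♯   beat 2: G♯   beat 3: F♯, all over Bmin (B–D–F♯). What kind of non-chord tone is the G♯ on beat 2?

Upper neighbor tone.

The harmony at that moment is B minor triad (B, D, F♯); G♯ is not a chord tone.
It is approached by step up from F♯ and left by step down to F♯.
Step away and step back to the same note — a neighbor tone (upper neighbor).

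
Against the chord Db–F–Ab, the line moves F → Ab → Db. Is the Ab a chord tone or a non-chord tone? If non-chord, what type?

Db major triad contains Db, F, Ab; Ab is the fifth, so it is a chord tone.

Chord tone (the fifth of Db major triad).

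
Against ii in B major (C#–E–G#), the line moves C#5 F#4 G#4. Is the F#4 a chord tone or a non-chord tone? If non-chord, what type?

The harmony at that moment is C# minor triad (C#, E, G#); F#4 is not a chord tone.
It is approached by leap down from C#5 and left by step up to G#4.
Leap in, step out — an appoggiatura.

Non-chord tone — an appoggiatura.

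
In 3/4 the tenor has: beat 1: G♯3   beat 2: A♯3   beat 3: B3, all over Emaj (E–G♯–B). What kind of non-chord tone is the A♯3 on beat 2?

The harmony at that moment is E major triad (E, G♯, B); A♯3 is not a chord tone.
It is approached by step up from G♯3 and left by step up to B3.
Step in, step out in the same direction — a passing tone.

Passing tone.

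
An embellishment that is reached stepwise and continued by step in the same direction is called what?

Passing tone.

Approach: by step. Departure: by step, continuing in the same direction.
Stepwise on both sides with no change of direction means the note fills in the space between two different chord tones — a passing tone. (Had it turned back to its starting note it would be a neighbor tone instead.)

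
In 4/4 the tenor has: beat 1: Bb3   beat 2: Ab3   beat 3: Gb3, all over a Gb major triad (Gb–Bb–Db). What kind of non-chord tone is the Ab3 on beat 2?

The harmony at that moment is Gb major triad (Gb, Bb, Db); Ab3 is not a chord tone.
It is approached by step down from Bb3 and left by step down to Gb3.
Step in, step out in the same direction — a passing tone.

Passing tone.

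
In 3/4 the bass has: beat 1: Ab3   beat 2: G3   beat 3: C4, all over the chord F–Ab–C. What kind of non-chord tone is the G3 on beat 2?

Escape tone.

The harmony at that moment is F minor triad (F, Ab, C); G3 is not a chord tone.
It is approached by step down from Ab3 and left by leap up to C4.
Step in, leap out, on a weak beat — an escape tone.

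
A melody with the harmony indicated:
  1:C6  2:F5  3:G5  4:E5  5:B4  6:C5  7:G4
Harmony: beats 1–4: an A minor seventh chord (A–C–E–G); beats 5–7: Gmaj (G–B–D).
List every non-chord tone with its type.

The harmony at that moment is A minor seventh chord (A, C, E, G); F5 is not a chord tone.
It is approached by leap down from C6 and left by step up to G5.
Leap in, step out — an appoggiatura.
The harmony at that moment is G major triad (G, B, D); C5 is not a chord tone.
It is approached by step up from B4 and left by leap down to G4.
Step in, leap out — an escape tone.

F5 (beat 2) — appoggiatura; C5 (beat 6) — escape tone.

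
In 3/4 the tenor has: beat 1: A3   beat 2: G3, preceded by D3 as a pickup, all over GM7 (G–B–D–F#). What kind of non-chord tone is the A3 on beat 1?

The harmony at that moment is G major seventh chord (G, B, D, F#); A3 is not a chord tone.
It is approached by leap up from D3 and left by step down to G3.
Leap in, step out, metrically accented — an appoggiatura.

Appoggiatura.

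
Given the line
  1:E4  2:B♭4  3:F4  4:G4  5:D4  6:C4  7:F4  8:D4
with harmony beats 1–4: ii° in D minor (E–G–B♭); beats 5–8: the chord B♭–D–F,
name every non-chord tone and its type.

F4 (beat 3) — appoggiatura; C4 (beat 6) — escape tone.

The harmony at that moment is E diminished triad (E, G, B♭); F4 is not a chord tone.
It is approached by leap down from B♭4 and left by step up to G4.
Leap in, step out — an appoggiatura.
The harmony at that moment is B♭ major triad (B♭, D, F); C4 is not a chord tone.
It is approached by step down from D4 and left by leap up to F4.
Step in, leap out — an escape tone.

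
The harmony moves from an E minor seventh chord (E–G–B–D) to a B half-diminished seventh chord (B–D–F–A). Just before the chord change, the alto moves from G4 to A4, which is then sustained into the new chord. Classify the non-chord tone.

The harmony at that moment is E minor seventh chord (E, G, B, D); A4 is not a chord tone.
It is approached by step up from G4 and then sustained as the same pitch into the next harmony.
Arriving early and becoming a chord tone when the harmony changes — an anticipation.

A4 is an anticipation.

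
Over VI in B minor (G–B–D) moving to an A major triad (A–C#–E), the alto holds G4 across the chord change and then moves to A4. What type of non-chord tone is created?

G4 is a retardation.

The harmony at that moment is A major triad (A, C#, E); G4 is not a chord tone.
It is held over (the same pitch as the preceding G4) and left by step up to A4.
Held over from the previous chord and resolving up by step — a retardation.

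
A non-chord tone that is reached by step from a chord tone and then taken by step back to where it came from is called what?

Approach: by step. Departure: by step in the opposite direction, back to the starting pitch.
Stepwise on both sides but reversing to return to the same chord tone — a neighbor tone. (Had it continued onward in the same direction it would be a passing tone instead.)

Neighbor tone.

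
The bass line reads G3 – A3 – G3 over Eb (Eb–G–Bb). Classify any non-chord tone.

A3 is a neighbor tone.

The harmony at that moment is Eb major triad (Eb, G, Bb); A3 is not a chord tone.
It is approached by step up from G3 and left by step down to G3.
Step away and step back to the same note — a neighbor tone (upper neighbor).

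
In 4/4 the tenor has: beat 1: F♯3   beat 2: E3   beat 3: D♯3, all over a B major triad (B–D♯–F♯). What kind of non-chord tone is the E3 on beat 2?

The harmony at that moment is B major triad (B, D♯, F♯); E3 is not a chord tone.
It is approached by step down from F♯3 and left by step down to D♯3.
Step in, step out in the same direction — a passing tone.

Passing tone.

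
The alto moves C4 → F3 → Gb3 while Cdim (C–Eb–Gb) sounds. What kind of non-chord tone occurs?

F3 is an appoggiatura.

The harmony at that moment is C diminished triad (C, Eb, Gb); F3 is not a chord tone.
It is approached by leap down from C4 and left by step up to Gb3.
Leap in, step out — an appoggiatura.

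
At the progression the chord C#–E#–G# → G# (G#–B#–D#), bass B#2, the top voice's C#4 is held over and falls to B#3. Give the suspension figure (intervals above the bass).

At the second chord the bass is B#2. The suspended C#4 lies a ninth above the bass; after resolving down by step to B#3, the interval above the bass becomes an octave.
Suspension figures are named by those two intervals: 9–8.

9–8 suspension.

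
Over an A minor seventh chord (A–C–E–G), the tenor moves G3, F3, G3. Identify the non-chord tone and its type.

F3 is a neighbor tone.

The harmony at that moment is A minor seventh chord (A, C, E, G); F3 is not a chord tone.
It is approached by step down from G3 and left by step up to G3.
Step away and step back to the same note — a neighbor tone (lower neighbor).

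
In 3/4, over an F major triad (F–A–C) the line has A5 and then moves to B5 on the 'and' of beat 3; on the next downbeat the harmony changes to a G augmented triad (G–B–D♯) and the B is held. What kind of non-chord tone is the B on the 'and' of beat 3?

The harmony at that moment is F major triad (F, A, C); B5 is not a chord tone.
It is approached by step up from A5 and then sustained as the same pitch into the next harmony.
Arriving early and becoming a chord tone when the harmony changes — an anticipation.

Anticipation.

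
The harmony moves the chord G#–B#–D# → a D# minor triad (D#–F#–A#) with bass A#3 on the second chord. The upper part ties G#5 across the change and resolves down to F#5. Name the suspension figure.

At the second chord the bass is A#3. The suspended G#5 lies a seventh above the bass; after resolving down by step to F#5, the interval above the bass becomes a sixth.
Suspension figures are named by those two intervals: 7–6.

7–6 suspension.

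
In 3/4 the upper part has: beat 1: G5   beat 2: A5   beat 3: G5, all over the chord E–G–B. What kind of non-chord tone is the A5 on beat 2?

Upper neighbor tone.

The harmony at that moment is E minor triad (E, G, B); A5 is not a chord tone.
It is approached by step up from G5 and left by step down to G5.
Step away and step back to the same note — a neighbor tone (upper neighbor).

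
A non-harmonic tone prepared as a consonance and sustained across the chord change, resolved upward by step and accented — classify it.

Approach: by preparation — the pitch is first a chord tone, then held (tied or repeated) while the harmony changes under it. Departure: up by step. Metric position: strong.
A prepared dissonance that resolves upward by step — a retardation. (The same figure resolving downward would be a suspension.)

Retardation.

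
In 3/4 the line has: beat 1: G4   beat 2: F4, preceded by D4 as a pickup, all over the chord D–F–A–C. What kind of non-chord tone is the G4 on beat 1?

Appoggiatura.

The harmony at that moment is D minor seventh chord (D, F, A, C); G4 is not a chord tone.
It is approached by leap up from D4 and left by step down to F4.
Leap in, step out, metrically accented — an appoggiatura.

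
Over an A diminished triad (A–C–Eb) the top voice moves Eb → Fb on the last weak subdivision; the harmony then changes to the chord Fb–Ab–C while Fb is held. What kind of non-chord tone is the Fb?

The harmony at that moment is A diminished triad (A, C, Eb); Fb is not a chord tone.
It is approached by step up from Eb and then sustained as the same pitch into the next harmony.
Arriving early and becoming a chord tone when the harmony changes — an anticipation.

Fb is an anticipation.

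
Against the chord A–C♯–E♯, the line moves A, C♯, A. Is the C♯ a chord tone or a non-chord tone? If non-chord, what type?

Chord tone (the third of A augmented triad).

A augmented triad contains A, C♯, E♯; C♯ is the third, so it is a chord tone.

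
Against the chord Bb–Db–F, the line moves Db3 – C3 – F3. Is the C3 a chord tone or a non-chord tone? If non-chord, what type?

Non-chord tone — an escape tone.

The harmony at that moment is Bb minor triad (Bb, Db, F); C3 is not a chord tone.
It is approached by step down from Db3 and left by leap up to F3.
Step in, leap out — an escape tone.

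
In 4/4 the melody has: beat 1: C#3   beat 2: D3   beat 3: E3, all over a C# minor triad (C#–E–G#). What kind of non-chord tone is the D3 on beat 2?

The harmony at that moment is C# minor triad (C#, E, G#); D3 is not a chord tone.
It is approached by step up from C#3 and left by step up to E3.
Step in, step out in the same direction — a passing tone.

Passing tone.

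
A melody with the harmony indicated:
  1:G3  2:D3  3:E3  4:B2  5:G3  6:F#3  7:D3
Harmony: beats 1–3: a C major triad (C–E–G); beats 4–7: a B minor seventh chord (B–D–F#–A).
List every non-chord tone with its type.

The harmony at that moment is C major triad (C, E, G); D3 is not a chord tone.
It is approached by leap down from G3 and left by step up to E3.
Leap in, step out — an appoggiatura.
The harmony at that moment is B minor seventh chord (B, D, F#, A); G3 is not a chord tone.
It is approached by leap up from B2 and left by step down to F#3.
Leap in, step out — an appoggiatura.

D3 (beat 2) — appoggiatura; G3 (beat 5) — appoggiatura.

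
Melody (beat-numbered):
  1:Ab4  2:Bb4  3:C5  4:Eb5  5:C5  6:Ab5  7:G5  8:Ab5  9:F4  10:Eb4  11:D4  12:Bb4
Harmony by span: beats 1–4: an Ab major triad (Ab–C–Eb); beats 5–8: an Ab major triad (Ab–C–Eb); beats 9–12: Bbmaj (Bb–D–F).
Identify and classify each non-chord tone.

Bb4 (beat 2) — passing tone; G5 (beat 7) — neighbor tone; Eb4 (beat 10) — passing tone.

The harmony at that moment is Ab major triad (Ab, C, Eb); Bb4 is not a chord tone.
It is approached by step up from Ab4 and left by step up to C5.
Step in, step out in the same direction — a passing tone.
The harmony at that moment is Ab major triad (Ab, C, Eb); G5 is not a chord tone.
It is approached by step down from Ab5 and left by step up to Ab5.
Step away and step back to the same note — a neighbor tone (lower neighbor).
The harmony at that moment is Bb major triad (Bb, D, F); Eb4 is not a chord tone.
It is approached by step down from F4 and left by step down to D4.
Step in, step out in the same direction — a passing tone.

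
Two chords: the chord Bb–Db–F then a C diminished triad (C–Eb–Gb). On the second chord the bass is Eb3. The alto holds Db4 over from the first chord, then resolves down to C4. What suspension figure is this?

At the second chord the bass is Eb3. The suspended Db4 lies a seventh above the bass; after resolving down by step to C4, the interval above the bass becomes a sixth.
Suspension figures are named by those two intervals: 7–6.

7–6 suspension.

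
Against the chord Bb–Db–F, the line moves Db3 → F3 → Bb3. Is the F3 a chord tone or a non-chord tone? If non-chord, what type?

Bb minor triad contains Bb, Db, F; F is the fifth, so it is a chord tone.

Chord tone (the fifth of Bb minor triad).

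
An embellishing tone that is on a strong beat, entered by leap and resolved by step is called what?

Approach: by leap. Departure: by step. Metric position: strong.
Leap in, step out, in a metrically strong position — an appoggiatura. (It is the mirror image of the escape tone, which steps in and leaps out from a weak position.)

Appoggiatura.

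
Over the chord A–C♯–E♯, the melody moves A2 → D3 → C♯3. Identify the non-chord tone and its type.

The harmony at that moment is A augmented triad (A, C♯, E♯); D3 is not a chord tone.
It is approached by leap up from A2 and left by step down to C♯3.
Leap in, step out — an appoggiatura.

D3 is an appoggiatura.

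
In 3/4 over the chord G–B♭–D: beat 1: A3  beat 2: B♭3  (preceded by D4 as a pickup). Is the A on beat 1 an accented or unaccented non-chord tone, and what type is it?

Accented appoggiatura.

The harmony at that moment is G minor triad (G, B♭, D); A3 is not a chord tone.
It is approached by leap down from D4 and left by step up to B♭3.
Leap in, step out — an appoggiatura.
It falls on the downbeat, so it is accented.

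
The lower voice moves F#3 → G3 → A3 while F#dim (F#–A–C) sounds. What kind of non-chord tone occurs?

G3 is a passing tone.

The harmony at that moment is F# diminished triad (F#, A, C); G3 is not a chord tone.
It is approached by step up from F#3 and left by step up to A3.
Step in, step out in the same direction — a passing tone.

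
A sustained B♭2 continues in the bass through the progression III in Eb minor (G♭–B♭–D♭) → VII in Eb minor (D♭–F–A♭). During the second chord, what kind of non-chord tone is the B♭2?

The harmony at that moment is D♭ major triad (D♭, F, A♭); B♭2 is not a chord tone.
It is held over (the same pitch as the preceding B♭2) and then sustained as the same pitch into the next harmony.
Sustained through a change of harmony — a pedal tone.

Pedal tone (pedal point).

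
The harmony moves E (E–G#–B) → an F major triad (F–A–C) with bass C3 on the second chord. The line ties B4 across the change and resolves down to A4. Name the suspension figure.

At the second chord the bass is C3. The suspended B4 lies a seventh above the bass; after resolving down by step to A4, the interval above the bass becomes a sixth.
Suspension figures are named by those two intervals: 7–6.

7–6 suspension.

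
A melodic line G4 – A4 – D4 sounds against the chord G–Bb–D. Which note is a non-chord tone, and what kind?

The harmony at that moment is G minor triad (G, Bb, D); A4 is not a chord tone.
It is approached by step up from G4 and left by leap down to D4.
Step in, leap out — an escape tone.

A4 is an escape tone.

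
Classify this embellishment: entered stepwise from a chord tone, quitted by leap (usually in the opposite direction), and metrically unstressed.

Approach: by step. Departure: by leap. Metric position: weak.
Step in, leap out, from a weak position — an escape tone (échappée). (It is the mirror image of the appoggiatura, which leaps in and steps out on a strong beat.)

Escape tone.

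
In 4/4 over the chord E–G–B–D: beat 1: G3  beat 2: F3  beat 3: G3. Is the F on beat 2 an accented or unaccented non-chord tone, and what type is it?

Unaccented neighbor tone.

The harmony at that moment is E minor seventh chord (E, G, B, D); F3 is not a chord tone.
It is approached by step down from G3 and left by step up to G3.
Step away and step back to the same note — a neighbor tone (lower neighbor).
It falls on a weak beat, so it is unaccented.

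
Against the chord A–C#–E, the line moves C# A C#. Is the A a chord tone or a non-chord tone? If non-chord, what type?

Chord tone (the root of A major triad).

A major triad contains A, C#, E; A is the root, so it is a chord tone.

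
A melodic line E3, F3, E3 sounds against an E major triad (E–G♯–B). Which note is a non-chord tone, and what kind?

The harmony at that moment is E major triad (E, G♯, B); F3 is not a chord tone.
It is approached by step up from E3 and left by step down to E3.
Step away and step back to the same note — a neighbor tone (upper neighbor).

F3 is a neighbor tone.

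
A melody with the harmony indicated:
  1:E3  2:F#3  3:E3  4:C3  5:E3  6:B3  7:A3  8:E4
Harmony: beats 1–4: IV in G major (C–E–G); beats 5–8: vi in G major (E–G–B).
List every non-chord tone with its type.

The harmony at that moment is C major triad (C, E, G); F#3 is not a chord tone.
It is approached by step up from E3 and left by step down to E3.
Step away and step back to the same note — a neighbor tone (upper neighbor).
The harmony at that moment is E minor triad (E, G, B); A3 is not a chord tone.
It is approached by step down from B3 and left by leap up to E4.
Step in, leap out — an escape tone.

F#3 (beat 2) — neighbor tone; A3 (beat 7) — escape tone.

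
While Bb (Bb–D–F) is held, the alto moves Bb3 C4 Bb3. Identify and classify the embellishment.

C4 is a neighbor tone.

The harmony at that moment is Bb major triad (Bb, D, F); C4 is not a chord tone.
It is approached by step up from Bb3 and left by step down to Bb3.
Step away and step back to the same note — a neighbor tone (upper neighbor).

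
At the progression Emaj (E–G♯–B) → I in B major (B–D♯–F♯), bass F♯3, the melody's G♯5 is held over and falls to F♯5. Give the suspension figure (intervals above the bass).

At the second chord the bass is F♯3. The suspended G♯5 lies a ninth above the bass; after resolving down by step to F♯5, the interval above the bass becomes an octave.
Suspension figures are named by those two intervals: 9–8.

9–8 suspension.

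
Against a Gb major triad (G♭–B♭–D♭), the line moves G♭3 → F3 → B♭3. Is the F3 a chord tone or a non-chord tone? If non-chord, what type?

The harmony at that moment is G♭ major triad (G♭, B♭, D♭); F3 is not a chord tone.
It is approached by step down from G♭3 and left by leap up to B♭3.
Step in, leap out — an escape tone.

Non-chord tone — an escape tone.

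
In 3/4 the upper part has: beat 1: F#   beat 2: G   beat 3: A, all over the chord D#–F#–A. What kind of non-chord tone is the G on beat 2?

Passing tone.

The harmony at that moment is D# diminished triad (D#, F#, A); G is not a chord tone.
It is approached by step up from F# and left by step up to A.
Step in, step out in the same direction — a passing tone.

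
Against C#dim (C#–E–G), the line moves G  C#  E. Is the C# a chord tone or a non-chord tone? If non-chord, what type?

C# diminished triad contains C#, E, G; C# is the root, so it is a chord tone.

Chord tone (the root of C# diminished triad).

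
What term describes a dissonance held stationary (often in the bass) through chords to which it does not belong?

Pedal tone.

Approach: none. Departure: none — a single pitch is sustained while the chords change around it, passing through harmonies that do not contain it.
No melodic motion at all; the dissonance is created entirely by the moving harmonies against the stationary note — a pedal tone (pedal point).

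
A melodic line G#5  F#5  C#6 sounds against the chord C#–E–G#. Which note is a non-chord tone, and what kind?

The harmony at that moment is C# minor triad (C#, E, G#); F#5 is not a chord tone.
It is approached by step down from G#5 and left by leap up to C#6.
Step in, leap out — an escape tone.

F#5 is an escape tone.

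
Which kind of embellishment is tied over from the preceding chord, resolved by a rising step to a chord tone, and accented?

Approach: by preparation — the pitch is first a chord tone, then held (tied or repeated) while the harmony changes under it. Departure: up by step. Metric position: strong.
A prepared dissonance that resolves upward by step — a retardation. (The same figure resolving downward would be a suspension.)

Retardation.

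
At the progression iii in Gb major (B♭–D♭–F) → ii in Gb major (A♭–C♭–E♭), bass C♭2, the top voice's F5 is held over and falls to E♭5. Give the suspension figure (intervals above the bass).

4–3 suspension.

At the second chord the bass is C♭2. The suspended F5 lies a fourth above the bass; after resolving down by step to E♭5, the interval above the bass becomes a third.
Suspension figures are named by those two intervals: 4–3.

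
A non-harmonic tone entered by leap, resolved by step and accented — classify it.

Approach: by leap. Departure: by step. Metric position: strong.
Leap in, step out, in a metrically strong position — an appoggiatura. (It is the mirror image of the escape tone, which steps in and leaps out from a weak position.)

Appoggiatura.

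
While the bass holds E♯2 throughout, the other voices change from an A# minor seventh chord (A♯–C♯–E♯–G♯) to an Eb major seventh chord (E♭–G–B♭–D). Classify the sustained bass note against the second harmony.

The harmony at that moment is E♭ major seventh chord (E♭, G, B♭, D); E♯2 is not a chord tone.
It is held over (the same pitch as the preceding E♯2) and then sustained as the same pitch into the next harmony.
Sustained through a change of harmony — a pedal tone.

Pedal tone (pedal point).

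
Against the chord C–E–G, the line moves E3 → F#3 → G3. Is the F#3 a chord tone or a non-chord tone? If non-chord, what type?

Non-chord tone — a passing tone.

The harmony at that moment is C major triad (C, E, G); F#3 is not a chord tone.
It is approached by step up from E3 and left by step up to G3.
Step in, step out in the same direction — a passing tone.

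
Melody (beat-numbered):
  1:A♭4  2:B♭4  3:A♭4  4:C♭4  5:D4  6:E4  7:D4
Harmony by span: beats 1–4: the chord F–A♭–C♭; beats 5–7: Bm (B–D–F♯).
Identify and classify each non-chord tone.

B♭4 (beat 2) — neighbor tone; E4 (beat 6) — neighbor tone.

The harmony at that moment is F diminished triad (F, A♭, C♭); B♭4 is not a chord tone.
It is approached by step up from A♭4 and left by step down to A♭4.
Step away and step back to the same note — a neighbor tone (upper neighbor).
The harmony at that moment is B minor triad (B, D, F♯); E4 is not a chord tone.
It is approached by step up from D4 and left by step down to D4.
Step away and step back to the same note — a neighbor tone (upper neighbor).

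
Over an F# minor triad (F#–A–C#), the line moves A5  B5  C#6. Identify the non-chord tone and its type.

B5 is a passing tone.

The harmony at that moment is F# minor triad (F#, A, C#); B5 is not a chord tone.
It is approached by step up from A5 and left by step up to C#6.
Step in, step out in the same direction — a passing tone.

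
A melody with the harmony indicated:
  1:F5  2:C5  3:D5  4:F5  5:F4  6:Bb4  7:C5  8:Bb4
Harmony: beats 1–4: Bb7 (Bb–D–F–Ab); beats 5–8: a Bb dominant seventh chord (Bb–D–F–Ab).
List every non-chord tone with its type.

C5 (beat 2) — appoggiatura; C5 (beat 7) — neighbor tone.

The harmony at that moment is Bb dominant seventh chord (Bb, D, F, Ab); C5 is not a chord tone.
It is approached by leap down from F5 and left by step up to D5.
Leap in, step out — an appoggiatura.
The harmony at that moment is Bb dominant seventh chord (Bb, D, F, Ab); C5 is not a chord tone.
It is approached by step up from Bb4 and left by step down to Bb4.
Step away and step back to the same note — a neighbor tone (upper neighbor).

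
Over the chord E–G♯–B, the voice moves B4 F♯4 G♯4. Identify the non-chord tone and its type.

F♯4 is an appoggiatura.

The harmony at that moment is E major triad (E, G♯, B); F♯4 is not a chord tone.
It is approached by leap down from B4 and left by step up to G♯4.
Leap in, step out — an appoggiatura.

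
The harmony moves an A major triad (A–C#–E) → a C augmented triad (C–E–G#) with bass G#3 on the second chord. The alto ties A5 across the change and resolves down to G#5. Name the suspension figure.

9–8 suspension.

At the second chord the bass is G#3. The suspended A5 lies a ninth above the bass; after resolving down by step to G#5, the interval above the bass becomes an octave.
Suspension figures are named by those two intervals: 9–8.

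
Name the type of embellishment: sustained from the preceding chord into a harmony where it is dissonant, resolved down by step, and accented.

Suspension.

Approach: by preparation — the pitch is first a chord tone, then held (tied or repeated) while the harmony changes under it. Departure: down by step. Metric position: strong.
A prepared dissonance that resolves downward by step — a suspension. (The same figure resolving upward would be a retardation.)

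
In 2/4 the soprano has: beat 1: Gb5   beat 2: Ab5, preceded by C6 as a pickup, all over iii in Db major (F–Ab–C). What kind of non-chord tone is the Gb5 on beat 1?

Appoggiatura.

The harmony at that moment is F minor triad (F, Ab, C); Gb5 is not a chord tone.
It is approached by leap down from C6 and left by step up to Ab5.
Leap in, step out, metrically accented — an appoggiatura.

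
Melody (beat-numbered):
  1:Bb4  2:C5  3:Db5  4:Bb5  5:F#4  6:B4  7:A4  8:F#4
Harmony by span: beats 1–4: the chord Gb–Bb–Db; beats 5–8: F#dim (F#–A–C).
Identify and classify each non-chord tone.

The harmony at that moment is Gb major triad (Gb, Bb, Db); C5 is not a chord tone.
It is approached by step up from Bb4 and left by step up to Db5.
Step in, step out in the same direction — a passing tone.
The harmony at that moment is F# diminished triad (F#, A, C); B4 is not a chord tone.
It is approached by leap up from F#4 and left by step down to A4.
Leap in, step out — an appoggiatura.

C5 (beat 2) — passing tone; B4 (beat 6) — appoggiatura.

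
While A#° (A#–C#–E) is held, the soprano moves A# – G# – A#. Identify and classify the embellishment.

G# is a neighbor tone.

The harmony at that moment is A# diminished triad (A#, C#, E); G# is not a chord tone.
It is approached by step down from A# and left by step up to A#.
Step away and step back to the same note — a neighbor tone (lower neighbor).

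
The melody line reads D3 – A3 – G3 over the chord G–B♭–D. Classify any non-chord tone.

A3 is an appoggiatura.

The harmony at that moment is G minor triad (G, B♭, D); A3 is not a chord tone.
It is approached by leap up from D3 and left by step down to G3.
Leap in, step out — an appoggiatura.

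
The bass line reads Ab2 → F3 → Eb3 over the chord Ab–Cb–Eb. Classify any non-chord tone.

The harmony at that moment is Ab minor triad (Ab, Cb, Eb); F3 is not a chord tone.
It is approached by leap up from Ab2 and left by step down to Eb3.
Leap in, step out — an appoggiatura.

F3 is an appoggiatura.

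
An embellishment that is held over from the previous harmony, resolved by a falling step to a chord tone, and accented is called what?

Approach: by preparation — the pitch is first a chord tone, then held (tied or repeated) while the harmony changes under it. Departure: down by step. Metric position: strong.
A prepared dissonance that resolves downward by step — a suspension. (The same figure resolving upward would be a retardation.)

Suspension.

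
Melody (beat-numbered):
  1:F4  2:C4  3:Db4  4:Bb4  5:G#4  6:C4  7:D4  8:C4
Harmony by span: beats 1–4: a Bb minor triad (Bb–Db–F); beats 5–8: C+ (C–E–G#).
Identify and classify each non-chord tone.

The harmony at that moment is Bb minor triad (Bb, Db, F); C4 is not a chord tone.
It is approached by leap down from F4 and left by step up to Db4.
Leap in, step out — an appoggiatura.
The harmony at that moment is C augmented triad (C, E, G#); D4 is not a chord tone.
It is approached by step up from C4 and left by step down to C4.
Step away and step back to the same note — a neighbor tone (upper neighbor).

C4 (beat 2) — appoggiatura; D4 (beat 7) — neighbor tone.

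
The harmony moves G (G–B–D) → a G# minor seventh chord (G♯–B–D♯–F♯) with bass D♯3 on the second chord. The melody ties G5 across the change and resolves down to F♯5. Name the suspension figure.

At the second chord the bass is D♯3. The suspended G5 lies a fourth above the bass; after resolving down by step to F♯5, the interval above the bass becomes a third.
Suspension figures are named by those two intervals: 4–3.

4–3 suspension.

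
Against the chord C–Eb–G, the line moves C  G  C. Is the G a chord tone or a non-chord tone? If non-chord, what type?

C minor triad contains C, Eb, G; G is the fifth, so it is a chord tone.

Chord tone (the fifth of C minor triad).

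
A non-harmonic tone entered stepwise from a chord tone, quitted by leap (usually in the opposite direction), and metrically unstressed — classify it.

Escape tone.

Approach: by step. Departure: by leap. Metric position: weak.
Step in, leap out, from a weak position — an escape tone (échappée). (It is the mirror image of the appoggiatura, which leaps in and steps out on a strong beat.)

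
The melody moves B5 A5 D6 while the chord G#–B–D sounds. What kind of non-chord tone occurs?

A5 is an escape tone.

The harmony at that moment is G# diminished triad (G#, B, D); A5 is not a chord tone.
It is approached by step down from B5 and left by leap up to D6.
Step in, leap out — an escape tone.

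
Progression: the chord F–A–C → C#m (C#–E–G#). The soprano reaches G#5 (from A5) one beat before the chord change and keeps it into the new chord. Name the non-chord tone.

The harmony at that moment is F major triad (F, A, C); G#5 is not a chord tone.
It is approached by step down from A5 and then sustained as the same pitch into the next harmony.
Arriving early and becoming a chord tone when the harmony changes — an anticipation.

G#5 is an anticipation.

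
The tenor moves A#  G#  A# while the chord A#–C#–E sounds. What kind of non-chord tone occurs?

The harmony at that moment is A# diminished triad (A#, C#, E); G# is not a chord tone.
It is approached by step down from A# and left by step up to A#.
Step away and step back to the same note — a neighbor tone (lower neighbor).

G# is a neighbor tone.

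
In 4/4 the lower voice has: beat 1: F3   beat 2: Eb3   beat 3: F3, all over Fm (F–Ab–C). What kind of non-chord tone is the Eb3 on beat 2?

The harmony at that moment is F minor triad (F, Ab, C); Eb3 is not a chord tone.
It is approached by step down from F3 and left by step up to F3.
Step away and step back to the same note — a neighbor tone (lower neighbor).

Lower neighbor tone.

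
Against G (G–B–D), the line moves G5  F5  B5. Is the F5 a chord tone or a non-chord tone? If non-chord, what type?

Non-chord tone — an escape tone.

The harmony at that moment is G major triad (G, B, D); F5 is not a chord tone.
It is approached by step down from G5 and left by leap up to B5.
Step in, leap out — an escape tone.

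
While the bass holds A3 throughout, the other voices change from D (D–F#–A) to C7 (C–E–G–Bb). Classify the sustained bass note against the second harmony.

Pedal tone (pedal point).

The harmony at that moment is C dominant seventh chord (C, E, G, Bb); A3 is not a chord tone.
It is held over (the same pitch as the preceding A3) and then sustained as the same pitch into the next harmony.
Sustained through a change of harmony — a pedal tone.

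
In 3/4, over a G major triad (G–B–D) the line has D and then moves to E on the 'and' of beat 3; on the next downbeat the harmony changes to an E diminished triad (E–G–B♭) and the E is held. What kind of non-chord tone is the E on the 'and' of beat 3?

Anticipation.

The harmony at that moment is G major triad (G, B, D); E is not a chord tone.
It is approached by step up from D and then sustained as the same pitch into the next harmony.
Arriving early and becoming a chord tone when the harmony changes — an anticipation.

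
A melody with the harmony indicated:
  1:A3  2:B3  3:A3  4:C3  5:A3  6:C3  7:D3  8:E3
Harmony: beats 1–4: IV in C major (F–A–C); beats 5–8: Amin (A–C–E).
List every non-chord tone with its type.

B3 (beat 2) — neighbor tone; D3 (beat 7) — passing tone.

The harmony at that moment is F major triad (F, A, C); B3 is not a chord tone.
It is approached by step up from A3 and left by step down to A3.
Step away and step back to the same note — a neighbor tone (upper neighbor).
The harmony at that moment is A minor triad (A, C, E); D3 is not a chord tone.
It is approached by step up from C3 and left by step up to E3.
Step in, step out in the same direction — a passing tone.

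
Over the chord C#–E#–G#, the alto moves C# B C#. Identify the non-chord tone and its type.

The harmony at that moment is C# major triad (C#, E#, G#); B is not a chord tone.
It is approached by step down from C# and left by step up to C#.
Step away and step back to the same note — a neighbor tone (lower neighbor).

B is a neighbor tone.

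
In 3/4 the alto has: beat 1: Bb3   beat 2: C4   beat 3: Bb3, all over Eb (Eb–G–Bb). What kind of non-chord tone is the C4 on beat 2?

The harmony at that moment is Eb major triad (Eb, G, Bb); C4 is not a chord tone.
It is approached by step up from Bb3 and left by step down to Bb3.
Step away and step back to the same note — a neighbor tone (upper neighbor).

Upper neighbor tone.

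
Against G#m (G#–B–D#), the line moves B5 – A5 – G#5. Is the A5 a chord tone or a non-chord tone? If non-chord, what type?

The harmony at that moment is G# minor triad (G#, B, D#); A5 is not a chord tone.
It is approached by step down from B5 and left by step down to G#5.
Step in, step out in the same direction — a passing tone.

Non-chord tone — a passing tone.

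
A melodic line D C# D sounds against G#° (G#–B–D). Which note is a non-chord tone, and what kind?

The harmony at that moment is G# diminished triad (G#, B, D); C# is not a chord tone.
It is approached by step down from D and left by step up to D.
Step away and step back to the same note — a neighbor tone (lower neighbor).

C# is a neighbor tone.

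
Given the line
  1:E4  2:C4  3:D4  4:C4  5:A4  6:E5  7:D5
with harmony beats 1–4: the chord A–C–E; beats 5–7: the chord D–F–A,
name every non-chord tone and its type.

The harmony at that moment is A minor triad (A, C, E); D4 is not a chord tone.
It is approached by step up from C4 and left by step down to C4.
Step away and step back to the same note — a neighbor tone (upper neighbor).
The harmony at that moment is D minor triad (D, F, A); E5 is not a chord tone.
It is approached by leap up from A4 and left by step down to D5.
Leap in, step out — an appoggiatura.

D4 (beat 3) — neighbor tone; E5 (beat 6) — appoggiatura.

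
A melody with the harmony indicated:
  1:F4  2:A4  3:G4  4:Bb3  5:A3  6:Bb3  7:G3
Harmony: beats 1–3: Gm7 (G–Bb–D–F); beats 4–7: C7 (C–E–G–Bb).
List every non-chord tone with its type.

A4 (beat 2) — appoggiatura; A3 (beat 5) — neighbor tone.

The harmony at that moment is G minor seventh chord (G, Bb, D, F); A4 is not a chord tone.
It is approached by leap up from F4 and left by step down to G4.
Leap in, step out — an appoggiatura.
The harmony at that moment is C dominant seventh chord (C, E, G, Bb); A3 is not a chord tone.
It is approached by step down from Bb3 and left by step up to Bb3.
Step away and step back to the same note — a neighbor tone (lower neighbor).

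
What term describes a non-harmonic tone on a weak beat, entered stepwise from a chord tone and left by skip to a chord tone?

Escape tone.

Approach: by step. Departure: by leap. Metric position: weak.
Step in, leap out, from a weak position — an escape tone (échappée). (It is the mirror image of the appoggiatura, which leaps in and steps out on a strong beat.)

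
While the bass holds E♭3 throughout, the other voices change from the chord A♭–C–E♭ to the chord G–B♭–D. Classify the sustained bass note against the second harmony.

Pedal tone (pedal point).

The harmony at that moment is G minor triad (G, B♭, D); E♭3 is not a chord tone.
It is held over (the same pitch as the preceding E♭3) and then sustained as the same pitch into the next harmony.
Sustained through a change of harmony — a pedal tone.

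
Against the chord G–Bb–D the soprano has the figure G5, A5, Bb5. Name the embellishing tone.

The harmony at that moment is G minor triad (G, Bb, D); A5 is not a chord tone.
It is approached by step up from G5 and left by step up to Bb5.
Step in, step out in the same direction — a passing tone.

A5 is a passing tone.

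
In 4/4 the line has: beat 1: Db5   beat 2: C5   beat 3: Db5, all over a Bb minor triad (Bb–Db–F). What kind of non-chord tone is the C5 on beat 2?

Lower neighbor tone.

The harmony at that moment is Bb minor triad (Bb, Db, F); C5 is not a chord tone.
It is approached by step down from Db5 and left by step up to Db5.
Step away and step back to the same note — a neighbor tone (lower neighbor).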